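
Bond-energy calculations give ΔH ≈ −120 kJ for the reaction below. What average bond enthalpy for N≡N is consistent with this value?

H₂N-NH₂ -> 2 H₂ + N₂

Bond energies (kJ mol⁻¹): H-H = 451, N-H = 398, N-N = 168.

D(N≡N) ≈ 978 kJ/mol

Let D be the N≡N bond energy.
Σ(broken) = 4×398 + 1×168 = 1760
Σ(formed) = 2×451 + 1×D = 902 + D
ΔH = Σ(broken) − Σ(formed) = (1760) − (902 + D) = +858 − D
Setting this equal to −120 kJ gives D = 978 kJ/mol.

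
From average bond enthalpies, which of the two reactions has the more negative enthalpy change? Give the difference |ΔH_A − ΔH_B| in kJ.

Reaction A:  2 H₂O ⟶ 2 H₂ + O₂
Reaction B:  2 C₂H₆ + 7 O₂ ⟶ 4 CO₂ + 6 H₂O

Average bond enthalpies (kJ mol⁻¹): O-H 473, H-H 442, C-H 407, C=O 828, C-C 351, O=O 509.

Reaction A:
  Bonds broken (reactants):
    O-H: 4 × 473 = 1892
    Σ(broken) = 1892 kJ
  Bonds formed (products):
    H-H: 2 × 442 = 884
    O=O: 1 × 509 = 509
    Σ(formed) = 1393 kJ
  ΔH_A = 1892 − 1393 = +499 kJ
Reaction B:
  Bonds broken (reactants):
    C-C: 2 × 351 = 702
    C-H: 12 × 407 = 4884
    O=O: 7 × 509 = 3563
    Σ(broken) = 9149 kJ
  Bonds formed (products):
    C=O: 8 × 828 = 6624
    O-H: 12 × 473 = 5676
    Σ(formed) = 12300 kJ
  ΔH_B = 9149 − 12300 = −3151 kJ
ΔH_A − ΔH_B = +3650 kJ, so reaction B has the more negative ΔH; |ΔH_A − ΔH_B| = 3650 kJ.

Reaction B, by 3650 kJ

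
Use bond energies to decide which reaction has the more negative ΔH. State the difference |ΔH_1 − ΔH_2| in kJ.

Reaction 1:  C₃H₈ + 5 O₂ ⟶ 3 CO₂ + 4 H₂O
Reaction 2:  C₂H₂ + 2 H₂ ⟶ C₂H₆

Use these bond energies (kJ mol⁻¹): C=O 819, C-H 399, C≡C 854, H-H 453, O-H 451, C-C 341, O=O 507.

Reaction 1, by 1936 kJ

Reaction 1:
  Bonds broken (reactants):
    C-C: 2 × 341 = 682
    C-H: 8 × 399 = 3192
    O=O: 5 × 507 = 2535
    Σ(broken) = 6409 kJ
  Bonds formed (products):
    C=O: 6 × 819 = 4914
    O-H: 8 × 451 = 3608
    Σ(formed) = 8522 kJ
  ΔH_1 = 6409 − 8522 = −2113 kJ
Reaction 2:
  Bonds broken (reactants):
    C≡C: 1 × 854 = 854
    C-H: 2 × 399 = 798
    H-H: 2 × 453 = 906
    Σ(broken) = 2558 kJ
  Bonds formed (products):
    C-C: 1 × 341 = 341
    C-H: 6 × 399 = 2394
    Σ(formed) = 2735 kJ
  ΔH_2 = 2558 − 2735 = −177 kJ
ΔH_1 − ΔH_2 = −1936 kJ, so reaction 1 has the more negative ΔH; |ΔH_1 − ΔH_2| = 1936 kJ.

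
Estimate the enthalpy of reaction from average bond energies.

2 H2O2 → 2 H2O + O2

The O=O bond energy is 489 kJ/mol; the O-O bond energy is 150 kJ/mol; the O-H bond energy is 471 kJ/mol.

ΔH ≈ −189 kJ

Bonds broken (reactants):
  O-H: 4 × 471 = 1884
  O-O: 2 × 150 = 300
  Σ(broken) = 2184 kJ
Bonds formed (products):
  O-H: 4 × 471 = 1884
  O=O: 1 × 489 = 489
  Σ(formed) = 2373 kJ
ΔH = Σ(broken) − Σ(formed) = 2184 − 2373 = −189 kJ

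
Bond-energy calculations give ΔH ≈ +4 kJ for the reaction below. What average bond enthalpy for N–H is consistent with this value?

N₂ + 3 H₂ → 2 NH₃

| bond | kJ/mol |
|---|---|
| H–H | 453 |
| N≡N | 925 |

D(N–H) ≈ 380 kJ/mol

Let D be the N–H bond energy.
Σ(broken) = 3×453 + 1×925 = 2284
Σ(formed) = 6×D = 6D
ΔH = Σ(broken) − Σ(formed) = (2284) − (6D) = +2284 − 6D
Setting this equal to +4 kJ gives 6D = 2280, so D = 380 kJ/mol.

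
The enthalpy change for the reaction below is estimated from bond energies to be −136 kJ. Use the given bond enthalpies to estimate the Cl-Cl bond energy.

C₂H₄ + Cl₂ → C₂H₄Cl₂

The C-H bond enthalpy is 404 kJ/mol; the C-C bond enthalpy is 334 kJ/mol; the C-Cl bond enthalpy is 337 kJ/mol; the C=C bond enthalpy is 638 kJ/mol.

Let D be the Cl-Cl bond energy.
Σ(broken) = 4×404 + 1×638 + 1×D = 2254 + D
Σ(formed) = 1×334 + 2×337 + 4×404 = 2624
ΔH = Σ(broken) − Σ(formed) = (2254 + D) − (2624) = −370 + D
Setting this equal to −136 kJ gives D = 234 kJ/mol.

D(Cl-Cl) ≈ 234 kJ/mol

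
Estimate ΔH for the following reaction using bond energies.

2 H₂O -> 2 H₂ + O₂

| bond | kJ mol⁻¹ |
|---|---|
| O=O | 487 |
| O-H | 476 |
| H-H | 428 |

ΔH ≈ +561 kJ

Bonds broken (reactants):
  O-H: 4 × 476 = 1904
  Σ(broken) = 1904 kJ
Bonds formed (products):
  H-H: 2 × 428 = 856
  O=O: 1 × 487 = 487
  Σ(formed) = 1343 kJ
ΔH = Σ(broken) − Σ(formed) = 1904 − 1343 = +561 kJ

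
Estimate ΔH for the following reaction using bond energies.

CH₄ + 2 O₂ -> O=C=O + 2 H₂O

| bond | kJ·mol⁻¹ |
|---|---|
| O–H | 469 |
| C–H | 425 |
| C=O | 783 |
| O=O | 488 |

Bonds broken (reactants):
  C–H: 4 × 425 = 1700
  O=O: 2 × 488 = 976
  Σ(broken) = 2676 kJ
Bonds formed (products):
  C=O: 2 × 783 = 1566
  O–H: 4 × 469 = 1876
  Σ(formed) = 3442 kJ
ΔH = Σ(broken) − Σ(formed) = 2676 − 3442 = −766 kJ

ΔH ≈ −766 kJ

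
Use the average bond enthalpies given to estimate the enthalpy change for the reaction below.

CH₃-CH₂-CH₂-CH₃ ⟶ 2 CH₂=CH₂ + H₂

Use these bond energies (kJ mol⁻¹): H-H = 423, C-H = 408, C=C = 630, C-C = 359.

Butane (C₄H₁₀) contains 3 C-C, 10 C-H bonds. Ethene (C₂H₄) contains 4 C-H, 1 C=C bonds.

Bonds broken (reactants):
  C-C: 3 × 359 = 1077
  C-H: 10 × 408 = 4080
  Σ(broken) = 5157 kJ
Bonds formed (products):
  C-H: 8 × 408 = 3264
  C=C: 2 × 630 = 1260
  H-H: 1 × 423 = 423
  Σ(formed) = 4947 kJ
ΔH = Σ(broken) − Σ(formed) = 5157 − 4947 = +210 kJ

ΔH ≈ +210 kJ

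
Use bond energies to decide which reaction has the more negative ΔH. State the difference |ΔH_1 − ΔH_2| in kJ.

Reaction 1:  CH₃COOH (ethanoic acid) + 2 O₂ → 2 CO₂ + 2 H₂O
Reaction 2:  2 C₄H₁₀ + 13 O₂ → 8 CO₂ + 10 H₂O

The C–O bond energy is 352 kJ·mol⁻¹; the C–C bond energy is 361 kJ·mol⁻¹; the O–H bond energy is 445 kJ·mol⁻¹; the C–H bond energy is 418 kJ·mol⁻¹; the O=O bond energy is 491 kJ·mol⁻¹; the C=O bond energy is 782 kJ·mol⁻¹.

Reaction 2, by 3771 kJ

Reaction 1:
  Bonds broken (reactants):
    C–C: 1 × 361 = 361
    C–H: 3 × 418 = 1254
    C–O: 1 × 352 = 352
    C=O: 1 × 782 = 782
    O–H: 1 × 445 = 445
    O=O: 2 × 491 = 982
    Σ(broken) = 4176 kJ
  Bonds formed (products):
    C=O: 4 × 782 = 3128
    O–H: 4 × 445 = 1780
    Σ(formed) = 4908 kJ
  ΔH_1 = 4176 − 4908 = −732 kJ
Reaction 2:
  Bonds broken (reactants):
    C–C: 6 × 361 = 2166
    C–H: 20 × 418 = 8360
    O=O: 13 × 491 = 6383
    Σ(broken) = 16909 kJ
  Bonds formed (products):
    C=O: 16 × 782 = 12512
    O–H: 20 × 445 = 8900
    Σ(formed) = 21412 kJ
  ΔH_2 = 16909 − 21412 = −4503 kJ
ΔH_1 − ΔH_2 = +3771 kJ, so reaction 2 has the more negative ΔH; |ΔH_1 − ΔH_2| = 3771 kJ.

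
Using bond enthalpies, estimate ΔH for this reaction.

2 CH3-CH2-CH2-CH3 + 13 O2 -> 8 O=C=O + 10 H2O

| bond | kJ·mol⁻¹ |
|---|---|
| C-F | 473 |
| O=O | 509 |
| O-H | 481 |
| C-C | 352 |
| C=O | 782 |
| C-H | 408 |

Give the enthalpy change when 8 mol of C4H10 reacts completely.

ΔH = −20972 kJ

Bonds broken (reactants):
  C-C: 6 × 352 = 2112
  C-H: 20 × 408 = 8160
  O=O: 13 × 509 = 6617
  Σ(broken) = 16889 kJ
Bonds formed (products):
  C=O: 16 × 782 = 12512
  O-H: 20 × 481 = 9620
  Σ(formed) = 22132 kJ
ΔH = Σ(broken) − Σ(formed) = 16889 − 22132 = −5243 kJ
For 4× the reaction as written: 4 × (−5243) = −20972 kJ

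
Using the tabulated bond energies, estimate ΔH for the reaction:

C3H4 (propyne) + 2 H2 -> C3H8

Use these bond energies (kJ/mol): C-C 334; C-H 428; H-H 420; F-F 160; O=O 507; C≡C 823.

ΔH ≈ −383 kJ

Bonds broken (reactants):
  C≡C: 1 × 823 = 823
  C-C: 1 × 334 = 334
  C-H: 4 × 428 = 1712
  H-H: 2 × 420 = 840
  Σ(broken) = 3709 kJ
Bonds formed (products):
  C-C: 2 × 334 = 668
  C-H: 8 × 428 = 3424
  Σ(formed) = 4092 kJ
ΔH = Σ(broken) − Σ(formed) = 3709 − 4092 = −383 kJ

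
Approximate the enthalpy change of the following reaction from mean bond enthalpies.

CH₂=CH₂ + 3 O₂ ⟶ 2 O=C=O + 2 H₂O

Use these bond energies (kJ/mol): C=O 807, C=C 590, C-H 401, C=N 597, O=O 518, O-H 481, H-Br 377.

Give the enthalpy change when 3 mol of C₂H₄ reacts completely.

ΔH = −4212 kJ

Bonds broken (reactants):
  C-H: 4 × 401 = 1604
  C=C: 1 × 590 = 590
  O=O: 3 × 518 = 1554
  Σ(broken) = 3748 kJ
Bonds formed (products):
  C=O: 4 × 807 = 3228
  O-H: 4 × 481 = 1924
  Σ(formed) = 5152 kJ
ΔH = Σ(broken) − Σ(formed) = 3748 − 5152 = −1404 kJ
For 3× the reaction as written: 3 × (−1404) = −4212 kJ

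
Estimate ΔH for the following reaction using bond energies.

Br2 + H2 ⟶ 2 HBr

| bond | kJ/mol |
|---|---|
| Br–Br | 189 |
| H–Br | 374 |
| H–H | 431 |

ΔH ≈ −128 kJ

Bonds broken (reactants):
  Br–Br: 1 × 189 = 189
  H–H: 1 × 431 = 431
  Σ(broken) = 620 kJ
Bonds formed (products):
  H–Br: 2 × 374 = 748
  Σ(formed) = 748 kJ
ΔH = Σ(broken) − Σ(formed) = 620 − 748 = −128 kJ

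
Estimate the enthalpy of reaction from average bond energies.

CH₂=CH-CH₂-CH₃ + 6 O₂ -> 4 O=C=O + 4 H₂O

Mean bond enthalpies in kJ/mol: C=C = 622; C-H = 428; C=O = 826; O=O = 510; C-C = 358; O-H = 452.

Bonds broken (reactants):
  C-C: 2 × 358 = 716
  C-H: 8 × 428 = 3424
  C=C: 1 × 622 = 622
  O=O: 6 × 510 = 3060
  Σ(broken) = 7822 kJ
Bonds formed (products):
  C=O: 8 × 826 = 6608
  O-H: 8 × 452 = 3616
  Σ(formed) = 10224 kJ
ΔH = Σ(broken) − Σ(formed) = 7822 − 10224 = −2402 kJ

ΔH ≈ −2402 kJ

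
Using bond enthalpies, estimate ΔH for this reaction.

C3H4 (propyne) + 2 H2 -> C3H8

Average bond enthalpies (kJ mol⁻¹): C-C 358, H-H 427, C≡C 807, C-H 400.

ΔH ≈ −297 kJ

Bonds broken (reactants):
  C≡C: 1 × 807 = 807
  C-C: 1 × 358 = 358
  C-H: 4 × 400 = 1600
  H-H: 2 × 427 = 854
  Σ(broken) = 3619 kJ
Bonds formed (products):
  C-C: 2 × 358 = 716
  C-H: 8 × 400 = 3200
  Σ(formed) = 3916 kJ
ΔH = Σ(broken) − Σ(formed) = 3619 − 3916 = −297 kJ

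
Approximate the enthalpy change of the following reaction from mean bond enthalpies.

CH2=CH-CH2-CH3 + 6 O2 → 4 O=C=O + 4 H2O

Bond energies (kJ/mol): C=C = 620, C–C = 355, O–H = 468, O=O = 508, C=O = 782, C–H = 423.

Bonds broken (reactants):
  C–C: 2 × 355 = 710
  C–H: 8 × 423 = 3384
  C=C: 1 × 620 = 620
  O=O: 6 × 508 = 3048
  Σ(broken) = 7762 kJ
Bonds formed (products):
  C=O: 8 × 782 = 6256
  O–H: 8 × 468 = 3744
  Σ(formed) = 10000 kJ
ΔH = Σ(broken) − Σ(formed) = 7762 − 10000 = −2238 kJ

ΔH ≈ −2238 kJ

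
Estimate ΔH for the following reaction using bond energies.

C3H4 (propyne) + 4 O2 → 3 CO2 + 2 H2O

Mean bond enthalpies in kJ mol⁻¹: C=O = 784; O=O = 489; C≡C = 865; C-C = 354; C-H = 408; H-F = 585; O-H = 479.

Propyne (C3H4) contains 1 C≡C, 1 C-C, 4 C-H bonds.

Bonds broken (reactants):
  C≡C: 1 × 865 = 865
  C-C: 1 × 354 = 354
  C-H: 4 × 408 = 1632
  O=O: 4 × 489 = 1956
  Σ(broken) = 4807 kJ
Bonds formed (products):
  C=O: 6 × 784 = 4704
  O-H: 4 × 479 = 1916
  Σ(formed) = 6620 kJ
ΔH = Σ(broken) − Σ(formed) = 4807 − 6620 = −1813 kJ

ΔH ≈ −1813 kJ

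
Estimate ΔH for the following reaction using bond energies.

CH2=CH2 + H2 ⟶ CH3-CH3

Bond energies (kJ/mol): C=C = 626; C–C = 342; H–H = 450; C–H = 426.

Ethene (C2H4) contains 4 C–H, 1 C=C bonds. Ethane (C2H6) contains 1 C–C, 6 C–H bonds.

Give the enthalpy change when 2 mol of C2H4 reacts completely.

ΔH = −236 kJ

Bonds broken (reactants):
  C–H: 4 × 426 = 1704
  C=C: 1 × 626 = 626
  H–H: 1 × 450 = 450
  Σ(broken) = 2780 kJ
Bonds formed (products):
  C–C: 1 × 342 = 342
  C–H: 6 × 426 = 2556
  Σ(formed) = 2898 kJ
ΔH = Σ(broken) − Σ(formed) = 2780 − 2898 = −118 kJ
For 2× the reaction as written: 2 × (−118) = −236 kJ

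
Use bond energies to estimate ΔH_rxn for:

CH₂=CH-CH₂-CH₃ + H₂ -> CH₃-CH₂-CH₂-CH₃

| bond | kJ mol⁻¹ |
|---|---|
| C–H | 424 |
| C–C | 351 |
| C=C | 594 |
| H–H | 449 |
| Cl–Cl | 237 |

Bonds broken (reactants):
  C–C: 2 × 351 = 702
  C–H: 8 × 424 = 3392
  C=C: 1 × 594 = 594
  H–H: 1 × 449 = 449
  Σ(broken) = 5137 kJ
Bonds formed (products):
  C–C: 3 × 351 = 1053
  C–H: 10 × 424 = 4240
  Σ(formed) = 5293 kJ
ΔH = Σ(broken) − Σ(formed) = 5137 − 5293 = −156 kJ

ΔH ≈ −156 kJ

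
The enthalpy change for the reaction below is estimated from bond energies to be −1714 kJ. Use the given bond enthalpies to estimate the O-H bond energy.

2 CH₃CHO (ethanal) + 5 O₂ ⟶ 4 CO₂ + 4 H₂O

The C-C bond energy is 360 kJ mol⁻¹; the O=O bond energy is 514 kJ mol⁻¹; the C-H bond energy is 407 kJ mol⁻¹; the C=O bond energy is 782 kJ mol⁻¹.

Let D be the O-H bond energy.
Σ(broken) = 2×360 + 8×407 + 2×782 + 5×514 = 8110
Σ(formed) = 8×782 + 8×D = 6256 + 8D
ΔH = Σ(broken) − Σ(formed) = (8110) − (6256 + 8D) = +1854 − 8D
Setting this equal to −1714 kJ gives 8D = 3568, so D = 446 kJ/mol.

D(O-H) ≈ 446 kJ/mol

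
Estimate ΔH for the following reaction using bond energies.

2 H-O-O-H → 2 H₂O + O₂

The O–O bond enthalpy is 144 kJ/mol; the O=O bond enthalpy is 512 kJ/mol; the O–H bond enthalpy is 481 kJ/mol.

ΔH ≈ −224 kJ

Bonds broken (reactants):
  O–H: 4 × 481 = 1924
  O–O: 2 × 144 = 288
  Σ(broken) = 2212 kJ
Bonds formed (products):
  O–H: 4 × 481 = 1924
  O=O: 1 × 512 = 512
  Σ(formed) = 2436 kJ
ΔH = Σ(broken) − Σ(formed) = 2212 − 2436 = −224 kJ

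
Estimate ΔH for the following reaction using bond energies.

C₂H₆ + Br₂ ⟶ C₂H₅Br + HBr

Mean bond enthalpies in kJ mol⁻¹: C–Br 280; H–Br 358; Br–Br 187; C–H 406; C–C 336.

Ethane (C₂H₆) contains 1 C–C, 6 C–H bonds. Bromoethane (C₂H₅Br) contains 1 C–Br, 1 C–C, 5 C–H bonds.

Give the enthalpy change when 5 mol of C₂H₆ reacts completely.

ΔH = −225 kJ

Bonds broken (reactants):
  Br–Br: 1 × 187 = 187
  C–C: 1 × 336 = 336
  C–H: 6 × 406 = 2436
  Σ(broken) = 2959 kJ
Bonds formed (products):
  C–Br: 1 × 280 = 280
  C–C: 1 × 336 = 336
  C–H: 5 × 406 = 2030
  H–Br: 1 × 358 = 358
  Σ(formed) = 3004 kJ
ΔH = Σ(broken) − Σ(formed) = 2959 − 3004 = −45 kJ
For 5× the reaction as written: 5 × (−45) = −225 kJ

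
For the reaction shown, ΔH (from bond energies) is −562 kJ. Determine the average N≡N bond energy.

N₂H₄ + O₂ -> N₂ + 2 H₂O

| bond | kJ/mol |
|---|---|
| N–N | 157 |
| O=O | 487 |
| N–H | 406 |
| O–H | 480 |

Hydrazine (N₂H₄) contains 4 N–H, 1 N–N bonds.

Let D be the N≡N bond energy.
Σ(broken) = 4×406 + 1×157 + 1×487 = 2268
Σ(formed) = 1×D + 4×480 = 1920 + D
ΔH = Σ(broken) − Σ(formed) = (2268) − (1920 + D) = +348 − D
Setting this equal to −562 kJ gives D = 910 kJ/mol.

D(N≡N) ≈ 910 kJ/mol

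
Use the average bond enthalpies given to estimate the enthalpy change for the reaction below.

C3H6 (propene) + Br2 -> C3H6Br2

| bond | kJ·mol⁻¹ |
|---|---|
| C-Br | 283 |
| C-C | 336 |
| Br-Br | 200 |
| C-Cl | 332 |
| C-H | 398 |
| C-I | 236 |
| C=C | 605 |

Bonds broken (reactants):
  Br-Br: 1 × 200 = 200
  C-C: 1 × 336 = 336
  C-H: 6 × 398 = 2388
  C=C: 1 × 605 = 605
  Σ(broken) = 3529 kJ
Bonds formed (products):
  C-Br: 2 × 283 = 566
  C-C: 2 × 336 = 672
  C-H: 6 × 398 = 2388
  Σ(formed) = 3626 kJ
ΔH = Σ(broken) − Σ(formed) = 3529 − 3626 = −97 kJ

ΔH ≈ −97 kJ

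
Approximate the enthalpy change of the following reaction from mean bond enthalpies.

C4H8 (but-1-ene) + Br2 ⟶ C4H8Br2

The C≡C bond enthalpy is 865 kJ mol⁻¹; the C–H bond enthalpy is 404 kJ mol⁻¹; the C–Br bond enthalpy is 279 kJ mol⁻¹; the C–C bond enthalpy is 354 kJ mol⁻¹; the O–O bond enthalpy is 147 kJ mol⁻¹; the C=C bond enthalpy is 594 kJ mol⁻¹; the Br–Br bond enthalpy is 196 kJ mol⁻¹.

Bonds broken (reactants):
  Br–Br: 1 × 196 = 196
  C–C: 2 × 354 = 708
  C–H: 8 × 404 = 3232
  C=C: 1 × 594 = 594
  Σ(broken) = 4730 kJ
Bonds formed (products):
  C–Br: 2 × 279 = 558
  C–C: 3 × 354 = 1062
  C–H: 8 × 404 = 3232
  Σ(formed) = 4852 kJ
ΔH = Σ(broken) − Σ(formed) = 4730 − 4852 = −122 kJ

ΔH ≈ −122 kJ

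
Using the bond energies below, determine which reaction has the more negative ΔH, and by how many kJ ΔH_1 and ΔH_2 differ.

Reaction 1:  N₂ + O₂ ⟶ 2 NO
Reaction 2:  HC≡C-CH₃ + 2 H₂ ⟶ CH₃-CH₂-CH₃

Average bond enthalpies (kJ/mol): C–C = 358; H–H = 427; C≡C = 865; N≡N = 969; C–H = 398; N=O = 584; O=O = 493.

Reaction 2, by 525 kJ

Reaction 1:
  Bonds broken (reactants):
    N≡N: 1 × 969 = 969
    O=O: 1 × 493 = 493
    Σ(broken) = 1462 kJ
  Bonds formed (products):
    N=O: 2 × 584 = 1168
    Σ(formed) = 1168 kJ
  ΔH_1 = 1462 − 1168 = +294 kJ
Reaction 2:
  Bonds broken (reactants):
    C≡C: 1 × 865 = 865
    C–C: 1 × 358 = 358
    C–H: 4 × 398 = 1592
    H–H: 2 × 427 = 854
    Σ(broken) = 3669 kJ
  Bonds formed (products):
    C–C: 2 × 358 = 716
    C–H: 8 × 398 = 3184
    Σ(formed) = 3900 kJ
  ΔH_2 = 3669 − 3900 = −231 kJ
ΔH_1 − ΔH_2 = +525 kJ, so reaction 2 has the more negative ΔH; |ΔH_1 − ΔH_2| = 525 kJ.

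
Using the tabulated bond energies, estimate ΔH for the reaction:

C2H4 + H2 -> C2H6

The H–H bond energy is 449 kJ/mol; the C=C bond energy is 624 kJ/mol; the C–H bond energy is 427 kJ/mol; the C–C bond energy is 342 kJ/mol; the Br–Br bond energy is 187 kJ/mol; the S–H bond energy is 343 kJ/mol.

ΔH ≈ −123 kJ

Bonds broken (reactants):
  C–H: 4 × 427 = 1708
  C=C: 1 × 624 = 624
  H–H: 1 × 449 = 449
  Σ(broken) = 2781 kJ
Bonds formed (products):
  C–C: 1 × 342 = 342
  C–H: 6 × 427 = 2562
  Σ(formed) = 2904 kJ
ΔH = Σ(broken) − Σ(formed) = 2781 − 2904 = −123 kJ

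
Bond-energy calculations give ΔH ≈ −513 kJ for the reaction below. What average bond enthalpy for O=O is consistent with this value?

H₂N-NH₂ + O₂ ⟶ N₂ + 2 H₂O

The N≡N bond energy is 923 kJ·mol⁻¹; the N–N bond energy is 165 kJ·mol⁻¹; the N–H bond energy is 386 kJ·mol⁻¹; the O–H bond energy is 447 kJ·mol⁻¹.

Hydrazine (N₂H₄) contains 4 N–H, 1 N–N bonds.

Let D be the O=O bond energy.
Σ(broken) = 4×386 + 1×165 + 1×D = 1709 + D
Σ(formed) = 1×923 + 4×447 = 2711
ΔH = Σ(broken) − Σ(formed) = (1709 + D) − (2711) = −1002 + D
Setting this equal to −513 kJ gives D = 489 kJ/mol.

D(O=O) ≈ 489 kJ/mol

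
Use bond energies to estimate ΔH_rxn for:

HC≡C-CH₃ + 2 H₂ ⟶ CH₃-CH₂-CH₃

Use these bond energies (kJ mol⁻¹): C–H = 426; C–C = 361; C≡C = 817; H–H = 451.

Bonds broken (reactants):
  C≡C: 1 × 817 = 817
  C–C: 1 × 361 = 361
  C–H: 4 × 426 = 1704
  H–H: 2 × 451 = 902
  Σ(broken) = 3784 kJ
Bonds formed (products):
  C–C: 2 × 361 = 722
  C–H: 8 × 426 = 3408
  Σ(formed) = 4130 kJ
ΔH = Σ(broken) − Σ(formed) = 3784 − 4130 = −346 kJ

ΔH ≈ −346 kJ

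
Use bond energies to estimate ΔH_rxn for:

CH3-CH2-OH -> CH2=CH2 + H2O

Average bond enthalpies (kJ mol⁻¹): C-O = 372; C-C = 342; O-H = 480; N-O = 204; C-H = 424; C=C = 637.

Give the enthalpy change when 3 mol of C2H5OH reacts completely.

Bonds broken (reactants):
  C-C: 1 × 342 = 342
  C-H: 5 × 424 = 2120
  C-O: 1 × 372 = 372
  O-H: 1 × 480 = 480
  Σ(broken) = 3314 kJ
Bonds formed (products):
  C-H: 4 × 424 = 1696
  C=C: 1 × 637 = 637
  O-H: 2 × 480 = 960
  Σ(formed) = 3293 kJ
ΔH = Σ(broken) − Σ(formed) = 3314 − 3293 = +21 kJ
For 3× the reaction as written: 3 × (+21) = +63 kJ

ΔH = +63 kJ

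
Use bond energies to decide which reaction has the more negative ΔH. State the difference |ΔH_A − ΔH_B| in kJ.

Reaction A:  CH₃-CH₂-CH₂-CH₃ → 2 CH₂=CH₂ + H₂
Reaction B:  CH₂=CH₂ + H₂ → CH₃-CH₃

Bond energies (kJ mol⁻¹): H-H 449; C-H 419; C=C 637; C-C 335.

Reaction B, by 207 kJ

Reaction A:
  Bonds broken (reactants):
    C-C: 3 × 335 = 1005
    C-H: 10 × 419 = 4190
    Σ(broken) = 5195 kJ
  Bonds formed (products):
    C-H: 8 × 419 = 3352
    C=C: 2 × 637 = 1274
    H-H: 1 × 449 = 449
    Σ(formed) = 5075 kJ
  ΔH_A = 5195 − 5075 = +120 kJ
Reaction B:
  Bonds broken (reactants):
    C-H: 4 × 419 = 1676
    C=C: 1 × 637 = 637
    H-H: 1 × 449 = 449
    Σ(broken) = 2762 kJ
  Bonds formed (products):
    C-C: 1 × 335 = 335
    C-H: 6 × 419 = 2514
    Σ(formed) = 2849 kJ
  ΔH_B = 2762 − 2849 = −87 kJ
ΔH_A − ΔH_B = +207 kJ, so reaction B has the more negative ΔH; |ΔH_A − ΔH_B| = 207 kJ.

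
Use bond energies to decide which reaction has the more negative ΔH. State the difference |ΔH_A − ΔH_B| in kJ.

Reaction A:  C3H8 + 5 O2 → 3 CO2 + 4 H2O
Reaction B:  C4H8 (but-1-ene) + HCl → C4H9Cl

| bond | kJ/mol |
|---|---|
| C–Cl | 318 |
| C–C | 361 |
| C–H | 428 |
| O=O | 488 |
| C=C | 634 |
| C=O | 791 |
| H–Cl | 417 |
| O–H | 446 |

Reaction A, by 1672 kJ

Reaction A:
  Bonds broken (reactants):
    C–C: 2 × 361 = 722
    C–H: 8 × 428 = 3424
    O=O: 5 × 488 = 2440
    Σ(broken) = 6586 kJ
  Bonds formed (products):
    C=O: 6 × 791 = 4746
    O–H: 8 × 446 = 3568
    Σ(formed) = 8314 kJ
  ΔH_A = 6586 − 8314 = −1728 kJ
Reaction B:
  Bonds broken (reactants):
    C–C: 2 × 361 = 722
    C–H: 8 × 428 = 3424
    C=C: 1 × 634 = 634
    H–Cl: 1 × 417 = 417
    Σ(broken) = 5197 kJ
  Bonds formed (products):
    C–C: 3 × 361 = 1083
    C–Cl: 1 × 318 = 318
    C–H: 9 × 428 = 3852
    Σ(formed) = 5253 kJ
  ΔH_B = 5197 − 5253 = −56 kJ
ΔH_A − ΔH_B = −1672 kJ, so reaction A has the more negative ΔH; |ΔH_A − ΔH_B| = 1672 kJ.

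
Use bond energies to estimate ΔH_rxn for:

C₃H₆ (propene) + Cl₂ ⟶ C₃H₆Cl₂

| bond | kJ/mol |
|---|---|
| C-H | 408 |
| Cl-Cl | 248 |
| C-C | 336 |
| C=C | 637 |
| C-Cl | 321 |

ΔH ≈ −93 kJ

Bonds broken (reactants):
  C-C: 1 × 336 = 336
  C-H: 6 × 408 = 2448
  C=C: 1 × 637 = 637
  Cl-Cl: 1 × 248 = 248
  Σ(broken) = 3669 kJ
Bonds formed (products):
  C-C: 2 × 336 = 672
  C-Cl: 2 × 321 = 642
  C-H: 6 × 408 = 2448
  Σ(formed) = 3762 kJ
ΔH = Σ(broken) − Σ(formed) = 3669 − 3762 = −93 kJ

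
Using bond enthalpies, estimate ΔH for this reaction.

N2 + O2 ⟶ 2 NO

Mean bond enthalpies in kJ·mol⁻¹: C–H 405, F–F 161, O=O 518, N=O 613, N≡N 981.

Bonds broken (reactants):
  N≡N: 1 × 981 = 981
  O=O: 1 × 518 = 518
  Σ(broken) = 1499 kJ
Bonds formed (products):
  N=O: 2 × 613 = 1226
  Σ(formed) = 1226 kJ
ΔH = Σ(broken) − Σ(formed) = 1499 − 1226 = +273 kJ

ΔH ≈ +273 kJ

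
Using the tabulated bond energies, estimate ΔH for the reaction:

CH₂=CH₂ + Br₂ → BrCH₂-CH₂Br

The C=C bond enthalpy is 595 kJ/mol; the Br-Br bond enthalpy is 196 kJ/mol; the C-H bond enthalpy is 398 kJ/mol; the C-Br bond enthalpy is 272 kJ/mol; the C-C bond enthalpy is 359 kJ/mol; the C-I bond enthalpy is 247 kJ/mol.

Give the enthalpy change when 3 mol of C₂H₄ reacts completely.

ΔH = −336 kJ

Bonds broken (reactants):
  Br-Br: 1 × 196 = 196
  C-H: 4 × 398 = 1592
  C=C: 1 × 595 = 595
  Σ(broken) = 2383 kJ
Bonds formed (products):
  C-Br: 2 × 272 = 544
  C-C: 1 × 359 = 359
  C-H: 4 × 398 = 1592
  Σ(formed) = 2495 kJ
ΔH = Σ(broken) − Σ(formed) = 2383 − 2495 = −112 kJ
For 3× the reaction as written: 3 × (−112) = −336 kJ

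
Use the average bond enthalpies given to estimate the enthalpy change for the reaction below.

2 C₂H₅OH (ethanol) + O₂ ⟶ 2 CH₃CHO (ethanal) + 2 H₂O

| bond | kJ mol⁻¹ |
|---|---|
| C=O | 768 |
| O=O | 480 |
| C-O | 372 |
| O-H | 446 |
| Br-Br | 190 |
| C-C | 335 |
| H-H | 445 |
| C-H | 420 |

Bonds broken (reactants):
  C-C: 2 × 335 = 670
  C-H: 10 × 420 = 4200
  C-O: 2 × 372 = 744
  O-H: 2 × 446 = 892
  O=O: 1 × 480 = 480
  Σ(broken) = 6986 kJ
Bonds formed (products):
  C-C: 2 × 335 = 670
  C-H: 8 × 420 = 3360
  C=O: 2 × 768 = 1536
  O-H: 4 × 446 = 1784
  Σ(formed) = 7350 kJ
ΔH = Σ(broken) − Σ(formed) = 6986 − 7350 = −364 kJ

ΔH ≈ −364 kJ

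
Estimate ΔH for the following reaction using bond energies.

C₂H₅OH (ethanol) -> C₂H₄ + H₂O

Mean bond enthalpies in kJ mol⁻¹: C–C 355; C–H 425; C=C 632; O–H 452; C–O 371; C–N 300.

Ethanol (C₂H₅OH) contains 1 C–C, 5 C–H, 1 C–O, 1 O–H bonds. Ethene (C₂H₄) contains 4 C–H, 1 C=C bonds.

ΔH ≈ +67 kJ

Bonds broken (reactants):
  C–C: 1 × 355 = 355
  C–H: 5 × 425 = 2125
  C–O: 1 × 371 = 371
  O–H: 1 × 452 = 452
  Σ(broken) = 3303 kJ
Bonds formed (products):
  C–H: 4 × 425 = 1700
  C=C: 1 × 632 = 632
  O–H: 2 × 452 = 904
  Σ(formed) = 3236 kJ
ΔH = Σ(broken) − Σ(formed) = 3303 − 3236 = +67 kJ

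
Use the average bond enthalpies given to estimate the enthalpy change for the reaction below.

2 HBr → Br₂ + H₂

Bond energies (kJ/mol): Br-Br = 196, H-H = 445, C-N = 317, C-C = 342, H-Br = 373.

ΔH ≈ +105 kJ

Bonds broken (reactants):
  H-Br: 2 × 373 = 746
  Σ(broken) = 746 kJ
Bonds formed (products):
  Br-Br: 1 × 196 = 196
  H-H: 1 × 445 = 445
  Σ(formed) = 641 kJ
ΔH = Σ(broken) − Σ(formed) = 746 − 641 = +105 kJ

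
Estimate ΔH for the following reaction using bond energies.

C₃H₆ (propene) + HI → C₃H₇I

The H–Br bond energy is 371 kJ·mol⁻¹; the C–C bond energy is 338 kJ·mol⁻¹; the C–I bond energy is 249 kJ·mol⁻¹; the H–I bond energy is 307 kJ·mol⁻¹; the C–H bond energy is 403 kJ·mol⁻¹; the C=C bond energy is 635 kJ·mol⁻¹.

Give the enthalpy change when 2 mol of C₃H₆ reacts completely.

Bonds broken (reactants):
  C–C: 1 × 338 = 338
  C–H: 6 × 403 = 2418
  C=C: 1 × 635 = 635
  H–I: 1 × 307 = 307
  Σ(broken) = 3698 kJ
Bonds formed (products):
  C–C: 2 × 338 = 676
  C–H: 7 × 403 = 2821
  C–I: 1 × 249 = 249
  Σ(formed) = 3746 kJ
ΔH = Σ(broken) − Σ(formed) = 3698 − 3746 = −48 kJ
For 2× the reaction as written: 2 × (−48) = −96 kJ

ΔH = −96 kJ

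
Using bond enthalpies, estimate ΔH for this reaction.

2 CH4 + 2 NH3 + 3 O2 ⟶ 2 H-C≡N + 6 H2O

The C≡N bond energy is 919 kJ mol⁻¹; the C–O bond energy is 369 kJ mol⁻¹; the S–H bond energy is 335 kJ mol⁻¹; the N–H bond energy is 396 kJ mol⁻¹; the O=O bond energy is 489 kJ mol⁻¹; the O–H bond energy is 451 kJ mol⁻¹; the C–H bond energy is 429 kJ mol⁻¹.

Bonds broken (reactants):
  C–H: 8 × 429 = 3432
  N–H: 6 × 396 = 2376
  O=O: 3 × 489 = 1467
  Σ(broken) = 7275 kJ
Bonds formed (products):
  C≡N: 2 × 919 = 1838
  C–H: 2 × 429 = 858
  O–H: 12 × 451 = 5412
  Σ(formed) = 8108 kJ
ΔH = Σ(broken) − Σ(formed) = 7275 − 8108 = −833 kJ

ΔH ≈ −833 kJ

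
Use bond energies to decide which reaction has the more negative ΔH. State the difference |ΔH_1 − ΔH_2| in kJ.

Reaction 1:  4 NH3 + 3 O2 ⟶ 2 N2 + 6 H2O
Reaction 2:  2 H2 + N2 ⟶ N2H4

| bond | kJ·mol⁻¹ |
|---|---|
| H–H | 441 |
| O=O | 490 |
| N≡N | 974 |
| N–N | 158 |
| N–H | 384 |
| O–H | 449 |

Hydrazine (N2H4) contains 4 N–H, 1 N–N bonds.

Reaction 1:
  Bonds broken (reactants):
    N–H: 12 × 384 = 4608
    O=O: 3 × 490 = 1470
    Σ(broken) = 6078 kJ
  Bonds formed (products):
    N≡N: 2 × 974 = 1948
    O–H: 12 × 449 = 5388
    Σ(formed) = 7336 kJ
  ΔH_1 = 6078 − 7336 = −1258 kJ
Reaction 2:
  Bonds broken (reactants):
    H–H: 2 × 441 = 882
    N≡N: 1 × 974 = 974
    Σ(broken) = 1856 kJ
  Bonds formed (products):
    N–H: 4 × 384 = 1536
    N–N: 1 × 158 = 158
    Σ(formed) = 1694 kJ
  ΔH_2 = 1856 − 1694 = +162 kJ
ΔH_1 − ΔH_2 = −1420 kJ, so reaction 1 has the more negative ΔH; |ΔH_1 − ΔH_2| = 1420 kJ.

Reaction 1, by 1420 kJ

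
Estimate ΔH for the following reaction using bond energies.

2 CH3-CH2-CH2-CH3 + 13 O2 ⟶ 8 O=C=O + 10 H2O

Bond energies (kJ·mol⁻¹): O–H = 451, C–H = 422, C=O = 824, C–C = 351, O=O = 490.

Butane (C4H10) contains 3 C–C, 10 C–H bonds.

Bonds broken (reactants):
  C–C: 6 × 351 = 2106
  C–H: 20 × 422 = 8440
  O=O: 13 × 490 = 6370
  Σ(broken) = 16916 kJ
Bonds formed (products):
  C=O: 16 × 824 = 13184
  O–H: 20 × 451 = 9020
  Σ(formed) = 22204 kJ
ΔH = Σ(broken) − Σ(formed) = 16916 − 22204 = −5288 kJ

ΔH ≈ −5288 kJ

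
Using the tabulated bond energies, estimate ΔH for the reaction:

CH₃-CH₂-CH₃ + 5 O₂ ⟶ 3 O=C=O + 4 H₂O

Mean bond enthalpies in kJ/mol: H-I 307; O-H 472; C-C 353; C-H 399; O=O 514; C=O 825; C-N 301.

Bonds broken (reactants):
  C-C: 2 × 353 = 706
  C-H: 8 × 399 = 3192
  O=O: 5 × 514 = 2570
  Σ(broken) = 6468 kJ
Bonds formed (products):
  C=O: 6 × 825 = 4950
  O-H: 8 × 472 = 3776
  Σ(formed) = 8726 kJ
ΔH = Σ(broken) − Σ(formed) = 6468 − 8726 = −2258 kJ

ΔH ≈ −2258 kJ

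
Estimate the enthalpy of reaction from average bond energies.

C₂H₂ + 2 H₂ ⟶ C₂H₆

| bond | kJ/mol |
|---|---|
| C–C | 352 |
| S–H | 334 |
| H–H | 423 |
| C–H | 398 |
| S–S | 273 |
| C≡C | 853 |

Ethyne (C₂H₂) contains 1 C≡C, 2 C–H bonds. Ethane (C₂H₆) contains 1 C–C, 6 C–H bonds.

Bonds broken (reactants):
  C≡C: 1 × 853 = 853
  C–H: 2 × 398 = 796
  H–H: 2 × 423 = 846
  Σ(broken) = 2495 kJ
Bonds formed (products):
  C–C: 1 × 352 = 352
  C–H: 6 × 398 = 2388
  Σ(formed) = 2740 kJ
ΔH = Σ(broken) − Σ(formed) = 2495 − 2740 = −245 kJ

ΔH ≈ −245 kJ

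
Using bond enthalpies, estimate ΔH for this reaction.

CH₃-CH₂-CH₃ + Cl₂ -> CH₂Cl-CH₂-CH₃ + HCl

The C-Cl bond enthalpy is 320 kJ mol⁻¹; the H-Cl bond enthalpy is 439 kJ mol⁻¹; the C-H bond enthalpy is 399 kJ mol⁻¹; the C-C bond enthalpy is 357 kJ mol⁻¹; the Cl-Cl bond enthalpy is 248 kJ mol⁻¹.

ΔH ≈ −112 kJ

Bonds broken (reactants):
  C-C: 2 × 357 = 714
  C-H: 8 × 399 = 3192
  Cl-Cl: 1 × 248 = 248
  Σ(broken) = 4154 kJ
Bonds formed (products):
  C-C: 2 × 357 = 714
  C-Cl: 1 × 320 = 320
  C-H: 7 × 399 = 2793
  H-Cl: 1 × 439 = 439
  Σ(formed) = 4266 kJ
ΔH = Σ(broken) − Σ(formed) = 4154 − 4266 = −112 kJ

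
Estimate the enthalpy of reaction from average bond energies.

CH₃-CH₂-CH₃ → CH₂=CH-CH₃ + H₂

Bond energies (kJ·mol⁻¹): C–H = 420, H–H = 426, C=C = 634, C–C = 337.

Bonds broken (reactants):
  C–C: 2 × 337 = 674
  C–H: 8 × 420 = 3360
  Σ(broken) = 4034 kJ
Bonds formed (products):
  C–C: 1 × 337 = 337
  C–H: 6 × 420 = 2520
  C=C: 1 × 634 = 634
  H–H: 1 × 426 = 426
  Σ(formed) = 3917 kJ
ΔH = Σ(broken) − Σ(formed) = 4034 − 3917 = +117 kJ

ΔH ≈ +117 kJ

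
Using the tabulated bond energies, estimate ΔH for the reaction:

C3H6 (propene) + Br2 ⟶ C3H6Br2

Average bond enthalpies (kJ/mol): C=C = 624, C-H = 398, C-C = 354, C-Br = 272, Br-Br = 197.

ΔH ≈ −77 kJ

Bonds broken (reactants):
  Br-Br: 1 × 197 = 197
  C-C: 1 × 354 = 354
  C-H: 6 × 398 = 2388
  C=C: 1 × 624 = 624
  Σ(broken) = 3563 kJ
Bonds formed (products):
  C-Br: 2 × 272 = 544
  C-C: 2 × 354 = 708
  C-H: 6 × 398 = 2388
  Σ(formed) = 3640 kJ
ΔH = Σ(broken) − Σ(formed) = 3563 − 3640 = −77 kJ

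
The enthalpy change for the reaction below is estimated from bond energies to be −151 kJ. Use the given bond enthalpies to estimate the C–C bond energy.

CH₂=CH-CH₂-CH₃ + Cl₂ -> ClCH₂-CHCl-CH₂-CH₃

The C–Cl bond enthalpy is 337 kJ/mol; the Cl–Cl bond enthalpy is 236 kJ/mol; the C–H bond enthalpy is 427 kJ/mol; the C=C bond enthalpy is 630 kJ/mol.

Let D be the C–C bond energy.
Σ(broken) = 2×D + 8×427 + 1×630 + 1×236 = 4282 + 2D
Σ(formed) = 3×D + 2×337 + 8×427 = 4090 + 3D
ΔH = Σ(broken) − Σ(formed) = (4282 + 2D) − (4090 + 3D) = +192 − D
Setting this equal to −151 kJ gives D = 343 kJ/mol.

D(C–C) ≈ 343 kJ/mol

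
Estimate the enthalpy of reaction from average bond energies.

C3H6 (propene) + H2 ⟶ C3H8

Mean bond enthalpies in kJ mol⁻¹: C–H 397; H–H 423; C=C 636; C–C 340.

Bonds broken (reactants):
  C–C: 1 × 340 = 340
  C–H: 6 × 397 = 2382
  C=C: 1 × 636 = 636
  H–H: 1 × 423 = 423
  Σ(broken) = 3781 kJ
Bonds formed (products):
  C–C: 2 × 340 = 680
  C–H: 8 × 397 = 3176
  Σ(formed) = 3856 kJ
ΔH = Σ(broken) − Σ(formed) = 3781 − 3856 = −75 kJ

ΔH ≈ −75 kJ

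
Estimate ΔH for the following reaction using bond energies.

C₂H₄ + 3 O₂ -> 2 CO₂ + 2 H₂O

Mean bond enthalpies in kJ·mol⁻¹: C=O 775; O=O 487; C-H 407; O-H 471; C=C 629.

Bonds broken (reactants):
  C-H: 4 × 407 = 1628
  C=C: 1 × 629 = 629
  O=O: 3 × 487 = 1461
  Σ(broken) = 3718 kJ
Bonds formed (products):
  C=O: 4 × 775 = 3100
  O-H: 4 × 471 = 1884
  Σ(formed) = 4984 kJ
ΔH = Σ(broken) − Σ(formed) = 3718 − 4984 = −1266 kJ

ΔH ≈ −1266 kJ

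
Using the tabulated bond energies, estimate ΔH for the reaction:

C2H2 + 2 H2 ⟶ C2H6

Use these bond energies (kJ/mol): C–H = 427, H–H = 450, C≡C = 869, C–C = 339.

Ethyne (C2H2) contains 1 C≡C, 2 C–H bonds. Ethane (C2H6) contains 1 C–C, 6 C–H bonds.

ΔH ≈ −278 kJ

Bonds broken (reactants):
  C≡C: 1 × 869 = 869
  C–H: 2 × 427 = 854
  H–H: 2 × 450 = 900
  Σ(broken) = 2623 kJ
Bonds formed (products):
  C–C: 1 × 339 = 339
  C–H: 6 × 427 = 2562
  Σ(formed) = 2901 kJ
ΔH = Σ(broken) − Σ(formed) = 2623 − 2901 = −278 kJ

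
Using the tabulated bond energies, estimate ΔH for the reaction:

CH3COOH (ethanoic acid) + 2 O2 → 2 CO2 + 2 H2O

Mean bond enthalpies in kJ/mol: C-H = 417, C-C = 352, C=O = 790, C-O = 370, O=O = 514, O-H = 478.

ΔH ≈ −803 kJ

Bonds broken (reactants):
  C-C: 1 × 352 = 352
  C-H: 3 × 417 = 1251
  C-O: 1 × 370 = 370
  C=O: 1 × 790 = 790
  O-H: 1 × 478 = 478
  O=O: 2 × 514 = 1028
  Σ(broken) = 4269 kJ
Bonds formed (products):
  C=O: 4 × 790 = 3160
  O-H: 4 × 478 = 1912
  Σ(formed) = 5072 kJ
ΔH = Σ(broken) − Σ(formed) = 4269 − 5072 = −803 kJ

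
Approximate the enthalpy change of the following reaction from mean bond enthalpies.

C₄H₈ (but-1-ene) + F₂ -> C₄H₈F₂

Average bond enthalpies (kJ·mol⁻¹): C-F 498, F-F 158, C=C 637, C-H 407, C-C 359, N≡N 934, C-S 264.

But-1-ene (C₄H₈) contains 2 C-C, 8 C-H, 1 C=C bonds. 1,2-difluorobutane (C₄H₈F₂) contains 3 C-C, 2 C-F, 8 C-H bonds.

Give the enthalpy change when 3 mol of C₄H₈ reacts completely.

Bonds broken (reactants):
  C-C: 2 × 359 = 718
  C-H: 8 × 407 = 3256
  C=C: 1 × 637 = 637
  F-F: 1 × 158 = 158
  Σ(broken) = 4769 kJ
Bonds formed (products):
  C-C: 3 × 359 = 1077
  C-F: 2 × 498 = 996
  C-H: 8 × 407 = 3256
  Σ(formed) = 5329 kJ
ΔH = Σ(broken) − Σ(formed) = 4769 − 5329 = −560 kJ
For 3× the reaction as written: 3 × (−560) = −1680 kJ

ΔH = −1680 kJ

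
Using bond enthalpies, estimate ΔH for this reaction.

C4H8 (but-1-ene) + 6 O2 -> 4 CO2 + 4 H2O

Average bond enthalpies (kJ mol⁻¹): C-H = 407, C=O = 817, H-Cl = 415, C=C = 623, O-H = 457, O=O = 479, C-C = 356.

ΔH ≈ −2727 kJ

Bonds broken (reactants):
  C-C: 2 × 356 = 712
  C-H: 8 × 407 = 3256
  C=C: 1 × 623 = 623
  O=O: 6 × 479 = 2874
  Σ(broken) = 7465 kJ
Bonds formed (products):
  C=O: 8 × 817 = 6536
  O-H: 8 × 457 = 3656
  Σ(formed) = 10192 kJ
ΔH = Σ(broken) − Σ(formed) = 7465 − 10192 = −2727 kJ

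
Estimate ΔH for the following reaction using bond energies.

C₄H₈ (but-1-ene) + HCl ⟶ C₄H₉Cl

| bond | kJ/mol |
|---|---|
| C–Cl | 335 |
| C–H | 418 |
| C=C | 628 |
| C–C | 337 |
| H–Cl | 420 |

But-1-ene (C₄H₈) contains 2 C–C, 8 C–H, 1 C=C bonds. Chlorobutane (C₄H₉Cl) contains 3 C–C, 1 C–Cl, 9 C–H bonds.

Bonds broken (reactants):
  C–C: 2 × 337 = 674
  C–H: 8 × 418 = 3344
  C=C: 1 × 628 = 628
  H–Cl: 1 × 420 = 420
  Σ(broken) = 5066 kJ
Bonds formed (products):
  C–C: 3 × 337 = 1011
  C–Cl: 1 × 335 = 335
  C–H: 9 × 418 = 3762
  Σ(formed) = 5108 kJ
ΔH = Σ(broken) − Σ(formed) = 5066 − 5108 = −42 kJ

ΔH ≈ −42 kJ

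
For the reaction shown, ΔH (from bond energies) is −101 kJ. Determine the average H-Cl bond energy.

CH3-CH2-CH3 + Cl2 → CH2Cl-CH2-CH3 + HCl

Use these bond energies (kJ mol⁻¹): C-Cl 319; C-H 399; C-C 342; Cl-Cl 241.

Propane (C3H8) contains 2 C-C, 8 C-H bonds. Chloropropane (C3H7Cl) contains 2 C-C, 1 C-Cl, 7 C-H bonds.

Let D be the H-Cl bond energy.
Σ(broken) = 2×342 + 8×399 + 1×241 = 4117
Σ(formed) = 2×342 + 1×319 + 7×399 + 1×D = 3796 + D
ΔH = Σ(broken) − Σ(formed) = (4117) − (3796 + D) = +321 − D
Setting this equal to −101 kJ gives D = 422 kJ/mol.

D(H-Cl) ≈ 422 kJ/mol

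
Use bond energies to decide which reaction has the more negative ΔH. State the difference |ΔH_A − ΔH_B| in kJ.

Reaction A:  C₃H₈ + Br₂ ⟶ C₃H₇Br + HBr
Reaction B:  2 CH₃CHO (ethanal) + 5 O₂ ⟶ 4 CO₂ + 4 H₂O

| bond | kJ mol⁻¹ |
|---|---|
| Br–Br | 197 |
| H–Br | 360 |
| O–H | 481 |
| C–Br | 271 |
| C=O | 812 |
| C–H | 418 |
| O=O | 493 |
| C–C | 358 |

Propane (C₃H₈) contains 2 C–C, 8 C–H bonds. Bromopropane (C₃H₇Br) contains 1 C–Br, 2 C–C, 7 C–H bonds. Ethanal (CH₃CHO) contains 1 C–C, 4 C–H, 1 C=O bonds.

Reaction A:
  Bonds broken (reactants):
    Br–Br: 1 × 197 = 197
    C–C: 2 × 358 = 716
    C–H: 8 × 418 = 3344
    Σ(broken) = 4257 kJ
  Bonds formed (products):
    C–Br: 1 × 271 = 271
    C–C: 2 × 358 = 716
    C–H: 7 × 418 = 2926
    H–Br: 1 × 360 = 360
    Σ(formed) = 4273 kJ
  ΔH_A = 4257 − 4273 = −16 kJ
Reaction B:
  Bonds broken (reactants):
    C–C: 2 × 358 = 716
    C–H: 8 × 418 = 3344
    C=O: 2 × 812 = 1624
    O=O: 5 × 493 = 2465
    Σ(broken) = 8149 kJ
  Bonds formed (products):
    C=O: 8 × 812 = 6496
    O–H: 8 × 481 = 3848
    Σ(formed) = 10344 kJ
  ΔH_B = 8149 − 10344 = −2195 kJ
ΔH_A − ΔH_B = +2179 kJ, so reaction B has the more negative ΔH; |ΔH_A − ΔH_B| = 2179 kJ.

Reaction B, by 2179 kJ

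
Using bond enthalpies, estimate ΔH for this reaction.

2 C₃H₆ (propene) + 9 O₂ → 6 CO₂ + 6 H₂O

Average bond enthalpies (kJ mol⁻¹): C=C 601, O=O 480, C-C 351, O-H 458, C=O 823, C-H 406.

Bonds broken (reactants):
  C-C: 2 × 351 = 702
  C-H: 12 × 406 = 4872
  C=C: 2 × 601 = 1202
  O=O: 9 × 480 = 4320
  Σ(broken) = 11096 kJ
Bonds formed (products):
  C=O: 12 × 823 = 9876
  O-H: 12 × 458 = 5496
  Σ(formed) = 15372 kJ
ΔH = Σ(broken) − Σ(formed) = 11096 − 15372 = −4276 kJ

ΔH ≈ −4276 kJ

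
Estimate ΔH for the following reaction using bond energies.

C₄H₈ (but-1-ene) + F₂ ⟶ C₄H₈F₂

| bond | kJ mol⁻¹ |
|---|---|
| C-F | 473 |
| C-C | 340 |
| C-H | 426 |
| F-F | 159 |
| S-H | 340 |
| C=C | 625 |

ΔH ≈ −502 kJ

Bonds broken (reactants):
  C-C: 2 × 340 = 680
  C-H: 8 × 426 = 3408
  C=C: 1 × 625 = 625
  F-F: 1 × 159 = 159
  Σ(broken) = 4872 kJ
Bonds formed (products):
  C-C: 3 × 340 = 1020
  C-F: 2 × 473 = 946
  C-H: 8 × 426 = 3408
  Σ(formed) = 5374 kJ
ΔH = Σ(broken) − Σ(formed) = 4872 − 5374 = −502 kJ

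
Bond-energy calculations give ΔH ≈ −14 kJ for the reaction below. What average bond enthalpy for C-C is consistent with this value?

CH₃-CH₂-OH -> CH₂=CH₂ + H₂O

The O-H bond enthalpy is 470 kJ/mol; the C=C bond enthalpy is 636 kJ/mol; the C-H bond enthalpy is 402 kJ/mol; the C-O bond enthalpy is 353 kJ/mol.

Let D be the C-C bond energy.
Σ(broken) = 1×D + 5×402 + 1×353 + 1×470 = 2833 + D
Σ(formed) = 4×402 + 1×636 + 2×470 = 3184
ΔH = Σ(broken) − Σ(formed) = (2833 + D) − (3184) = −351 + D
Setting this equal to −14 kJ gives D = 337 kJ/mol.

D(C-C) ≈ 337 kJ/mol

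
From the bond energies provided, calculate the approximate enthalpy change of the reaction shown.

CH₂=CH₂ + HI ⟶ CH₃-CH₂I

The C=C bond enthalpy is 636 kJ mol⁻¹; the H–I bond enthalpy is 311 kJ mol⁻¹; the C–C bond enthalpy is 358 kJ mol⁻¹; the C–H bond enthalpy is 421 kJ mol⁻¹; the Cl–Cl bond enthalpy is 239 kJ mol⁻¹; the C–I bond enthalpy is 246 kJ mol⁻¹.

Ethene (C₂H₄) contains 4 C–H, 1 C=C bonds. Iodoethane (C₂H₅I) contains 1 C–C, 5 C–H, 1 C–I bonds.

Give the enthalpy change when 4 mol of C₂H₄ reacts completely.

Bonds broken (reactants):
  C–H: 4 × 421 = 1684
  C=C: 1 × 636 = 636
  H–I: 1 × 311 = 311
  Σ(broken) = 2631 kJ
Bonds formed (products):
  C–C: 1 × 358 = 358
  C–H: 5 × 421 = 2105
  C–I: 1 × 246 = 246
  Σ(formed) = 2709 kJ
ΔH = Σ(broken) − Σ(formed) = 2631 − 2709 = −78 kJ
For 4× the reaction as written: 4 × (−78) = −312 kJ

ΔH = −312 kJ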